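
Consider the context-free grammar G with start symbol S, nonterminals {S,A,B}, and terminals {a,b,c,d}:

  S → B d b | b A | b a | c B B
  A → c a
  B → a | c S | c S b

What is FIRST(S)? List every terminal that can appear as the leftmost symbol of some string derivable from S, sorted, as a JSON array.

Compute FIRST by fixpoint:
pass 1:
  A via A→c a: +{c}
  B via B→a: +{a}
  B via B→c S: +{c}
  S via S→B d b: +{a,c}
  S via S→b A: +{b}
  S: {a,b,c}  A: {c}  B: {a,c}
pass 2: (no change)
  S: {a,b,c}  A: {c}  B: {a,c}

FIRST(S) = ["a", "b", "c"]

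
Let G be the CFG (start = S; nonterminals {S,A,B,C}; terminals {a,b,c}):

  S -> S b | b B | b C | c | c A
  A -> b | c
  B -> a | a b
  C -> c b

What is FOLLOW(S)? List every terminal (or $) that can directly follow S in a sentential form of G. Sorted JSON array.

FIRST iteration:
[1]
  A via A→b: +{b}
  A via A→c: +{c}
  B via B→a: +{a}
  C via C→c b: +{c}
  S via S→b B: +{b}
  S via S→c: +{c}
  S: {b,c}  A: {b,c}  B: {a}  C: {c}
[2] — fixpoint
  S: {b,c}  A: {b,c}  B: {a}  C: {c}

FOLLOW iteration:
FOLLOW(S) := {$}
iter 1:
  S→S b: FOLLOW(S) ⊇ FIRST(b) = {b}; new: +{b}
  S→b B: FOLLOW(B) ⊇ FOLLOW(S) ⊇ {$,b}; new: +{$,b}
  S→b C: FOLLOW(C) ⊇ FOLLOW(S) ⊇ {$,b}; new: +{$,b}
  S→c A: FOLLOW(A) ⊇ FOLLOW(S) ⊇ {$,b}; new: +{$,b}
  FOLLOW[S]={$,b}  FOLLOW[A]={$,b}  FOLLOW[B]={$,b}  FOLLOW[C]={$,b}
iter 2: done
  FOLLOW[S]={$,b}  FOLLOW[A]={$,b}  FOLLOW[B]={$,b}  FOLLOW[C]={$,b}

FOLLOW(S) = ["$", "b"]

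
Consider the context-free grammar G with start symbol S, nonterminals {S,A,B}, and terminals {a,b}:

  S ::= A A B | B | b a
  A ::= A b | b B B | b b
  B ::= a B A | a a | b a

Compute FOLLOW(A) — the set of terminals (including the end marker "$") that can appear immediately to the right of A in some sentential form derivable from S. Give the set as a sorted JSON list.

FIRST sets, iterate to fixpoint:
round 1:
  A via A→b B B: +{b}
  B via B→a B A: +{a}
  B via B→b a: +{b}
  S via S→A A B: +{b}
  S via S→B: +{a}
  FIRST(S)={a,b}  FIRST(A)={b}  FIRST(B)={a,b}
round 2: done
  FIRST(S)={a,b}  FIRST(A)={b}  FIRST(B)={a,b}

FOLLOW iteration:
initialize: $ ∈ FOLLOW(S)
pass 1:
  A→A b: FOLLOW(A) ⊇ FIRST(b) = {b}; new: +{b}
  A→b B B: FOLLOW(B) ⊇ FIRST(B) = {a,b}; new: +{a,b}
  B→a B A: FOLLOW(A) ⊇ FOLLOW(B) ⊇ {a,b}; new: +{a}
  S→A A B: FOLLOW(B) ⊇ FOLLOW(S) ⊇ {$}; new: +{$}
  FOLLOW[S]={$}  FOLLOW[A]={a,b}  FOLLOW[B]={$,a,b}
pass 2:
  B→a B A: FOLLOW(A) ⊇ FOLLOW(B) ⊇ {$,a,b}; new: +{$}
  FOLLOW[S]={$}  FOLLOW[A]={$,a,b}  FOLLOW[B]={$,a,b}
pass 3: done
  FOLLOW[S]={$}  FOLLOW[A]={$,a,b}  FOLLOW[B]={$,a,b}

FOLLOW(A) = ["$", "a", "b"]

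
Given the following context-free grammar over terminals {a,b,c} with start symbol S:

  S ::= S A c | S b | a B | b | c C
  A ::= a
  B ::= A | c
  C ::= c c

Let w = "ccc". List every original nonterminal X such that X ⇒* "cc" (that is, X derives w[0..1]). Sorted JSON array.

Convert to CNF:
  S -> S T1 | S X3 | T0 C | T2 B | b
  A -> a
  B -> a | c
  C -> T0 T0
  T0 -> c
  T1 -> b
  T2 -> a
  X3 -> A T0

CYK fill, restricted to cells inside w[0..1]:
  cell(0,0) c: {B,T0}  orig:{B}
  cell(1,1) c: {B,T0}  orig:{B}
  cell(0,1) cc: {C}

Original NTs in T[0,1] deriving "cc": ["C"]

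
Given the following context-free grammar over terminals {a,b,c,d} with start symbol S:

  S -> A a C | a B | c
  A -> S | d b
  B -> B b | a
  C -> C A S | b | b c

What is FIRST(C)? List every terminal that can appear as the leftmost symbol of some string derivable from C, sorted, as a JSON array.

Compute FIRST by fixpoint:
iter 1:
  A via A→d b: +{d}
  B via B→a: +{a}
  C via C→b: +{b}
  S via S→A a C: +{d}
  S via S→a B: +{a}
  S via S→c: +{c}
  S: {a,c,d}  A: {d}  B: {a}  C: {b}
iter 2:
  A via A→S: +{a,c}
  S: {a,c,d}  A: {a,c,d}  B: {a}  C: {b}
iter 3: (stable)
  S: {a,c,d}  A: {a,c,d}  B: {a}  C: {b}

FIRST(C) = ["b"]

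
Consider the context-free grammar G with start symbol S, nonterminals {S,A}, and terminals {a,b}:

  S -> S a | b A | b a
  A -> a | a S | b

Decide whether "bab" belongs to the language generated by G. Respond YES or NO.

Convert to CNF:
  S -> S T0 | T1 A | T1 T0
  A -> T0 S | a | b
  T0 -> a
  T1 -> b

Fill CYK table bottom-up:
  cell(0,0) b: {A,T1}  orig:{A}
  cell(1,1) a: {A,T0}  orig:{A}
  cell(2,2) b: {A,T1}  orig:{A}
  cell(0,1) ba: {S}
  cell(1,2) ab: ∅
  cell(0,2) bab: ∅

S ∉ T[0,2] ⇒ NO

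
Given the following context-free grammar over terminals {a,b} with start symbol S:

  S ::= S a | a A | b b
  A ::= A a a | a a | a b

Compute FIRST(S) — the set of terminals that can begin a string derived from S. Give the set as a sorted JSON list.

FIRST sets, iterate to fixpoint:
iter 1:
  A via A→a a: +{a}
  S via S→a A: +{a}
  S via S→b b: +{b}
  FIRST(S)={a,b}  FIRST(A)={a}
iter 2: done
  FIRST(S)={a,b}  FIRST(A)={a}

FIRST(S) = ["a", "b"]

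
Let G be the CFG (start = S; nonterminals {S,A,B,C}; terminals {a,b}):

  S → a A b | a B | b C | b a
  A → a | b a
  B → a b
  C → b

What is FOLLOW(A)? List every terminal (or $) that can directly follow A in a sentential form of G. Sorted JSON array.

FIRST sets, iterate to fixpoint:
pass 1:
  A via A→a: +{a}
  A via A→b a: +{b}
  B via B→a b: +{a}
  C via C→b: +{b}
  S via S→a A b: +{a}
  S via S→b C: +{b}
  FIRST(S)={a,b}  FIRST(A)={a,b}  FIRST(B)={a}  FIRST(C)={b}
pass 2: (stable)
  FIRST(S)={a,b}  FIRST(A)={a,b}  FIRST(B)={a}  FIRST(C)={b}

FOLLOW sets:
initialize: $ ∈ FOLLOW(S)
iter 1:
  S→a A b: FOLLOW(A) ⊇ FIRST(b) = {b}; new: +{b}
  S→a B: FOLLOW(B) ⊇ FOLLOW(S) ⊇ {$}; new: +{$}
  S→b C: FOLLOW(C) ⊇ FOLLOW(S) ⊇ {$}; new: +{$}
  FOLLOW(S)={$}  FOLLOW(A)={b}  FOLLOW(B)={$}  FOLLOW(C)={$}
iter 2: — fixpoint
  FOLLOW(S)={$}  FOLLOW(A)={b}  FOLLOW(B)={$}  FOLLOW(C)={$}

FOLLOW(A) = ["b"]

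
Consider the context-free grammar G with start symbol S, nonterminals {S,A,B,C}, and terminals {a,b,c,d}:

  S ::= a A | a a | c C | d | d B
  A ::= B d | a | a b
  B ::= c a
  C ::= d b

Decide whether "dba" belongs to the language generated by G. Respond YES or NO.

Convert to CNF:
  S -> T0 B | T1 A | T1 T1 | T3 C | d
  A -> B T0 | T1 T2 | a
  B -> T3 T1
  C -> T0 T2
  T0 -> d
  T1 -> a
  T2 -> b
  T3 -> c

CYK table (by increasing span):
  T[0,0] 'd' = {S,T0}  orig:{S}
  T[1,1] 'b' = {T2}  orig:{}
  T[2,2] 'a' = {A,T1}  orig:{A}
  T[0,1] 'db' = {C}
  T[1,2] 'ba' = ∅
  T[0,2] 'dba' = ∅

S ∉ T[0,2] ⇒ NO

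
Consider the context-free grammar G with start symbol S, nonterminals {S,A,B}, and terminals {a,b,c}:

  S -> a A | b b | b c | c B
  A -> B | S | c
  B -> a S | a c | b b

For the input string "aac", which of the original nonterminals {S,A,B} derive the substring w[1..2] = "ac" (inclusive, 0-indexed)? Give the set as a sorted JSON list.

CNF form of G:
  S -> T0 A | T1 B | T2 T1 | T2 T2
  A -> T0 A | T0 S | T0 T1 | T1 B | T2 T1 | T2 T2 | c
  B -> T0 S | T0 T1 | T2 T2
  T0 -> a
  T1 -> c
  T2 -> b

CYK table (by increasing span), restricted to cells inside w[1..2]:
  cell(1,1) a: {T0}  orig:{}
  cell(2,2) c: {A,T1}  orig:{A}
  cell(1,2) ac: {A,B,S}

Original NTs in T[1,2] deriving "ac": ["A", "B", "S"]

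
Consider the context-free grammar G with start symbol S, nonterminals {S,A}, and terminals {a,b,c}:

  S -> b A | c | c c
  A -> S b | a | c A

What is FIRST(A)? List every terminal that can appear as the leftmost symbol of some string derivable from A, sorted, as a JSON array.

Compute FIRST by fixpoint:
iter 1:
  A via A→a: +{a}
  A via A→c A: +{c}
  S via S→b A: +{b}
  S via S→c: +{c}
  S: {b,c}  A: {a,c}
iter 2:
  A via A→S b: +{b}
  S: {b,c}  A: {a,b,c}
iter 3: (no change)
  S: {b,c}  A: {a,b,c}

FIRST(A) = ["a", "b", "c"]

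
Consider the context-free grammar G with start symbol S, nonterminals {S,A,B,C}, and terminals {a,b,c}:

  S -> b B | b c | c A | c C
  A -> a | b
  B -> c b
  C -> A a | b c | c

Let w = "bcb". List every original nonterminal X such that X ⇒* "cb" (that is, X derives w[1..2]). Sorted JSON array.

CNF form of G:
  S -> T0 A | T0 C | T1 B | T1 T0
  A -> a | b
  B -> T0 T1
  C -> A T2 | T1 T0 | c
  T0 -> c
  T1 -> b
  T2 -> a

CYK fill (cells [i..j] with 1 ≤ i ≤ j ≤ 2 only):
  T[1,1] 'c' = {C,T0}  orig:{C}
  T[2,2] 'b' = {A,T1}  orig:{A}
  T[1,2] 'cb' = {B,S}

Original NTs in T[1,2] deriving "cb": ["B", "S"]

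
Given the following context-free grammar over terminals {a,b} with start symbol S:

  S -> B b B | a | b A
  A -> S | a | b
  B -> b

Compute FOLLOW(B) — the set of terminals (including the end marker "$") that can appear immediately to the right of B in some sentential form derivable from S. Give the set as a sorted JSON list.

FIRST iteration:
pass 1:
  A via A→a: +{a}
  A via A→b: +{b}
  B via B→b: +{b}
  S via S→B b B: +{b}
  S via S→a: +{a}
  FIRST[S]={a,b}  FIRST[A]={a,b}  FIRST[B]={b}
pass 2: (stable)
  FIRST[S]={a,b}  FIRST[A]={a,b}  FIRST[B]={b}

Compute FOLLOW by fixpoint:
seed FOLLOW(S) with $
round 1:
  S→B b B: FOLLOW(B) ⊇ FIRST(b) = {b}; new: +{b}
  S→B b B: FOLLOW(B) ⊇ FOLLOW(S) ⊇ {$}; new: +{$}
  S→b A: FOLLOW(A) ⊇ FOLLOW(S) ⊇ {$}; new: +{$}
  FOLLOW(S)={$}  FOLLOW(A)={$}  FOLLOW(B)={$,b}
round 2: — fixpoint
  FOLLOW(S)={$}  FOLLOW(A)={$}  FOLLOW(B)={$,b}

FOLLOW(B) = ["$", "b"]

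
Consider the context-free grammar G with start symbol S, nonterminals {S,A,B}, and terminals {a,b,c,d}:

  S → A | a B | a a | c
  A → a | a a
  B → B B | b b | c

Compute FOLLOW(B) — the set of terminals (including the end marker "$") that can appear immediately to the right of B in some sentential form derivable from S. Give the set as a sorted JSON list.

FIRST sets, iterate to fixpoint:
iter 1:
  A via A→a: +{a}
  B via B→b b: +{b}
  B via B→c: +{c}
  S via S→A: +{a}
  S via S→c: +{c}
  FIRST(S)={a,c}  FIRST(A)={a}  FIRST(B)={b,c}
iter 2: (no change)
  FIRST(S)={a,c}  FIRST(A)={a}  FIRST(B)={b,c}

FOLLOW iteration:
FOLLOW(S) := {$}
round 1:
  B→B B: FOLLOW(B) ⊇ FIRST(B) = {b,c}; new: +{b,c}
  S→A: FOLLOW(A) ⊇ FOLLOW(S) ⊇ {$}; new: +{$}
  S→a B: FOLLOW(B) ⊇ FOLLOW(S) ⊇ {$}; new: +{$}
  FOLLOW[S]={$}  FOLLOW[A]={$}  FOLLOW[B]={$,b,c}
round 2: done
  FOLLOW[S]={$}  FOLLOW[A]={$}  FOLLOW[B]={$,b,c}

FOLLOW(B) = ["$", "b", "c"]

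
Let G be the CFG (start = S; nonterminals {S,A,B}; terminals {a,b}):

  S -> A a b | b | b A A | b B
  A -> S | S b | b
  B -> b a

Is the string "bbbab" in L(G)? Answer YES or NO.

Convert to CNF:
  S -> A X4 | T1 B | T1 X5 | b
  A -> A X2 | S T1 | T1 B | T1 X3 | b
  B -> T1 T0
  T0 -> a
  T1 -> b
  X2 -> T0 T1
  X3 -> A A
  X4 -> T0 T1
  X5 -> A A

CYK table (by increasing span):
  cell(0,0) b: {A,S,T1}  orig:{A,S}
  cell(1,1) b: {A,S,T1}  orig:{A,S}
  cell(2,2) b: {A,S,T1}  orig:{A,S}
  cell(3,3) a: {T0}  orig:{}
  cell(4,4) b: {A,S,T1}  orig:{A,S}
  cell(0,1) bb: {A,X3,X5}  orig:{A}
  cell(1,2) bb: {A,X3,X5}  orig:{A}
  cell(2,3) ba: {B}
  cell(3,4) ab: {X2,X4}  orig:{}
  cell(0,2) bbb: {A,S,X3,X5}  orig:{A,S}
  cell(1,3) bba: {A,S}
  cell(2,4) bab: {A,S}
  cell(0,3) bbba: {X3,X5}  orig:{}
  cell(1,4) bbab: {A,S,X3,X5}  orig:{A,S}
  cell(0,4) bbbab: {A,S,X3,X5}  orig:{A,S}

S ∈ T[0,4] ⇒ YES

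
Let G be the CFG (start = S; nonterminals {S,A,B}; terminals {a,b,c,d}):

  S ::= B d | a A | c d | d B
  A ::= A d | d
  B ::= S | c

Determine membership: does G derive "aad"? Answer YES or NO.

Convert to CNF:
  S -> B T0 | T0 B | T1 A | T2 T0
  A -> A T0 | d
  B -> B T0 | T0 B | T1 A | T2 T0 | c
  T0 -> d
  T1 -> a
  T2 -> c

CYK table (by increasing span):
  T[0,0] 'a' = {T1}  orig:{}
  T[1,1] 'a' = {T1}  orig:{}
  T[2,2] 'd' = {A,T0}  orig:{A}
  T[0,1] 'aa' = ∅
  T[1,2] 'ad' = {B,S}
  T[0,2] 'aad' = ∅

S ∉ T[0,2] ⇒ NO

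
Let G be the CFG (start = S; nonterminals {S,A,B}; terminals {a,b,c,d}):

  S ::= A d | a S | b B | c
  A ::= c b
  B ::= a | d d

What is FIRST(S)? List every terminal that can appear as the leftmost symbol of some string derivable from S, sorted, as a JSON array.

Compute FIRST by fixpoint:
round 1:
  A via A→c b: +{c}
  B via B→a: +{a}
  B via B→d d: +{d}
  S via S→A d: +{c}
  S via S→a S: +{a}
  S via S→b B: +{b}
  FIRST(S)={a,b,c}  FIRST(A)={c}  FIRST(B)={a,d}
round 2: — fixpoint
  FIRST(S)={a,b,c}  FIRST(A)={c}  FIRST(B)={a,d}

FIRST(S) = ["a", "b", "c"]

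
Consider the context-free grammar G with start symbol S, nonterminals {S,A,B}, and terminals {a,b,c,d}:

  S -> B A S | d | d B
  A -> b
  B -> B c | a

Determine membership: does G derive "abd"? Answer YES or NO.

CNF form of G:
  S -> B X2 | T1 B | d
  A -> b
  B -> B T0 | a
  T0 -> c
  T1 -> d
  X2 -> A S

Fill CYK table bottom-up:
  T[0,0] 'a' = {B}
  T[1,1] 'b' = {A}
  T[2,2] 'd' = {S,T1}  orig:{S}
  T[0,1] 'ab' = ∅
  T[1,2] 'bd' = {X2}  orig:{}
  T[0,2] 'abd' = {S}

S ∈ T[0,2] ⇒ YES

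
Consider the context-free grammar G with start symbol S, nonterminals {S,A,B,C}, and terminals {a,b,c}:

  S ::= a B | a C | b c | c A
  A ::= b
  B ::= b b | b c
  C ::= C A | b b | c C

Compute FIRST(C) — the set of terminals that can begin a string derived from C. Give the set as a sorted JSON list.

FIRST sets, iterate to fixpoint:
[1]
  A via A→b: +{b}
  B via B→b b: +{b}
  C via C→b b: +{b}
  C via C→c C: +{c}
  S via S→a B: +{a}
  S via S→b c: +{b}
  S via S→c A: +{c}
  FIRST(S)={a,b,c}  FIRST(A)={b}  FIRST(B)={b}  FIRST(C)={b,c}
[2] (stable)
  FIRST(S)={a,b,c}  FIRST(A)={b}  FIRST(B)={b}  FIRST(C)={b,c}

FIRST(C) = ["b", "c"]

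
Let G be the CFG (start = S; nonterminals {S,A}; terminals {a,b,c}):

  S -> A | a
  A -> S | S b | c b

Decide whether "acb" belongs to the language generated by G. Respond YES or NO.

Convert to CNF:
  S -> S T0 | T1 T0 | a
  A -> S T0 | T1 T0 | a
  T0 -> b
  T1 -> c

CYK table (by increasing span):
  cell(0,0) a: {A,S}
  cell(1,1) c: {T1}  orig:{}
  cell(2,2) b: {T0}  orig:{}
  cell(0,1) ac: ∅
  cell(1,2) cb: {A,S}
  cell(0,2) acb: ∅

S ∉ T[0,2] ⇒ NO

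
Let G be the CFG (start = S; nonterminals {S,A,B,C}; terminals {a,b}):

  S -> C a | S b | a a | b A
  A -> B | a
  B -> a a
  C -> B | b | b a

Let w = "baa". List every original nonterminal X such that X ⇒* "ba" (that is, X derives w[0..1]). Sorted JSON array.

CNF form of G:
  S -> C T0 | S T1 | T0 T0 | T1 A
  A -> T0 T0 | a
  B -> T0 T0
  C -> T0 T0 | T1 T0 | b
  T0 -> a
  T1 -> b

Fill CYK table bottom-up (cells [i..j] with 0 ≤ i ≤ j ≤ 1 only):
  cell(0,0) b: {C,T1}  orig:{C}
  cell(1,1) a: {A,T0}  orig:{A}
  cell(0,1) ba: {C,S}

Original NTs in T[0,1] deriving "ba": ["C", "S"]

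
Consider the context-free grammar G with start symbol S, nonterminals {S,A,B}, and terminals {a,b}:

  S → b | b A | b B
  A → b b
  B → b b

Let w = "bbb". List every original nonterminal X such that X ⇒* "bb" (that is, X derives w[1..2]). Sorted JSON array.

CNF form of G:
  S -> T0 A | T0 B | b
  A -> T0 T0
  B -> T0 T0
  T0 -> b

Fill CYK table bottom-up — only the sub-triangle for w[1..2]:
  [1..1]={S,T0}  "b"  orig:{S}
  [2..2]={S,T0}  "b"  orig:{S}
  [1..2]={A,B}  "bb"

Original NTs in T[1,2] deriving "bb": ["A", "B"]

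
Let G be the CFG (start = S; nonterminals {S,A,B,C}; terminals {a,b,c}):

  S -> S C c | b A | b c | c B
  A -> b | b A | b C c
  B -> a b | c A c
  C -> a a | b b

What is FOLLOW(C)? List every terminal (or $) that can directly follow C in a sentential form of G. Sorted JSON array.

FIRST sets, iterate to fixpoint:
pass 1:
  A via A→b: +{b}
  B via B→a b: +{a}
  B via B→c A c: +{c}
  C via C→a a: +{a}
  C via C→b b: +{b}
  S via S→b A: +{b}
  S via S→c B: +{c}
  FIRST(S)={b,c}  FIRST(A)={b}  FIRST(B)={a,c}  FIRST(C)={a,b}
pass 2: done
  FIRST(S)={b,c}  FIRST(A)={b}  FIRST(B)={a,c}  FIRST(C)={a,b}

FOLLOW iteration:
seed FOLLOW(S) with $
pass 1:
  A→b C c: FOLLOW(C) ⊇ FIRST(c) = {c}; new: +{c}
  B→c A c: FOLLOW(A) ⊇ FIRST(c) = {c}; new: +{c}
  S→S C c: FOLLOW(S) ⊇ FIRST(C) = {a,b}; new: +{a,b}
  S→b A: FOLLOW(A) ⊇ FOLLOW(S) ⊇ {$,a,b}; new: +{$,a,b}
  S→c B: FOLLOW(B) ⊇ FOLLOW(S) ⊇ {$,a,b}; new: +{$,a,b}
  FOLLOW(S)={$,a,b}  FOLLOW(A)={$,a,b,c}  FOLLOW(B)={$,a,b}  FOLLOW(C)={c}
pass 2: — fixpoint
  FOLLOW(S)={$,a,b}  FOLLOW(A)={$,a,b,c}  FOLLOW(B)={$,a,b}  FOLLOW(C)={c}

FOLLOW(C) = ["c"]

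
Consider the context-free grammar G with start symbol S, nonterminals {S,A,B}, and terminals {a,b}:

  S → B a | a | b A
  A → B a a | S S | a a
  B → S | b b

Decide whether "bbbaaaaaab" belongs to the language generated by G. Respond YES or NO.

Convert to CNF:
  S -> B T0 | T1 A | a
  A -> B X2 | S S | T0 T0
  B -> B T0 | T1 A | T1 T1 | a
  T0 -> a
  T1 -> b
  X2 -> T0 T0

CYK table (by increasing span):
  T[0,0] 'b' = {T1}  orig:{}
  T[1,1] 'b' = {T1}  orig:{}
  T[2,2] 'b' = {T1}  orig:{}
  T[3,3] 'a' = {B,S,T0}  orig:{B,S}
  T[4,4] 'a' = {B,S,T0}  orig:{B,S}
  T[5,5] 'a' = {B,S,T0}  orig:{B,S}
  T[6,6] 'a' = {B,S,T0}  orig:{B,S}
  T[7,7] 'a' = {B,S,T0}  orig:{B,S}
  T[8,8] 'a' = {B,S,T0}  orig:{B,S}
  T[9,9] 'b' = {T1}  orig:{}
  T[0,1] 'bb' = {B}
  T[1,2] 'bb' = {B}
  T[2,3] 'ba' = ∅
  T[3,4] 'aa' = {A,B,S,X2}  orig:{A,B,S}
  T[4,5] 'aa' = {A,B,S,X2}  orig:{A,B,S}
  T[5,6] 'aa' = {A,B,S,X2}  orig:{A,B,S}
  T[6,7] 'aa' = {A,B,S,X2}  orig:{A,B,S}
  T[7,8] 'aa' = {A,B,S,X2}  orig:{A,B,S}
  T[8,9] 'ab' = ∅
  T[0,2] 'bbb' = ∅
  T[1,3] 'bba' = {B,S}
  T[2,4] 'baa' = {B,S}
  T[3,5] 'aaa' = {A,B,S}
  T[4,6] 'aaa' = {A,B,S}
  T[5,7] 'aaa' = {A,B,S}
  T[6,8] 'aaa' = {A,B,S}
  T[7,9] 'aab' = ∅
  T[0,3] 'bbba' = ∅
  T[1,4] 'bbaa' = {A,B,S}
  T[2,5] 'baaa' = {A,B,S}
  T[3,6] 'aaaa' = {A,B,S}
  T[4,7] 'aaaa' = {A,B,S}
  T[5,8] 'aaaa' = {A,B,S}
  T[6,9] 'aaab' = ∅
  T[0,4] 'bbbaa' = {B,S}
  T[1,5] 'bbaaa' = {A,B,S}
  T[2,6] 'baaaa' = {A,B,S}
  T[3,7] 'aaaaa' = {A,B,S}
  T[4,8] 'aaaaa' = {A,B,S}
  T[5,9] 'aaaab' = ∅
  T[0,5] 'bbbaaa' = {A,B,S}
  T[1,6] 'bbaaaa' = {A,B,S}
  T[2,7] 'baaaaa' = {A,B,S}
  T[3,8] 'aaaaaa' = {A,B,S}
  T[4,9] 'aaaaab' = ∅
  T[0,6] 'bbbaaaa' = {A,B,S}
  T[1,7] 'bbaaaaa' = {A,B,S}
  T[2,8] 'baaaaaa' = {A,B,S}
  T[3,9] 'aaaaaab' = ∅
  T[0,7] 'bbbaaaaa' = {A,B,S}
  T[1,8] 'bbaaaaaa' = {A,B,S}
  T[2,9] 'baaaaaab' = ∅
  T[0,8] 'bbbaaaaaa' = {A,B,S}
  T[1,9] 'bbaaaaaab' = ∅
  T[0,9] 'bbbaaaaaab' = ∅

S ∉ T[0,9] ⇒ NO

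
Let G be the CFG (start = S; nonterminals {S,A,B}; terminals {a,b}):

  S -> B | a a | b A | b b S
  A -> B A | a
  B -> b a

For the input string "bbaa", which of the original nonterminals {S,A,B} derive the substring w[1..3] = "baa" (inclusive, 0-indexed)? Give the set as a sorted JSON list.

Convert to CNF:
  S -> T0 A | T0 T1 | T0 X2 | T1 T1
  A -> B A | a
  B -> T0 T1
  T0 -> b
  T1 -> a
  X2 -> T0 S

Fill CYK table bottom-up, restricted to cells inside w[1..3]:
  [1..1]={T0}  "b"  orig:{}
  [2..2]={A,T1}  "a"  orig:{A}
  [3..3]={A,T1}  "a"  orig:{A}
  [1..2]={B,S}  "ba"
  [2..3]={S}  "aa"
  [1..3]={A,X2}  "baa"  orig:{A}

Original NTs in T[1,3] deriving "baa": ["A"]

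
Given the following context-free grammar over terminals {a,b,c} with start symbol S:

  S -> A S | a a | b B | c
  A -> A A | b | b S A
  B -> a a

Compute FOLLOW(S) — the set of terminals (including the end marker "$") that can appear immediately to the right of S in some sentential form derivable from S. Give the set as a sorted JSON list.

FIRST sets, iterate to fixpoint:
[1]
  A via A→b: +{b}
  B via B→a a: +{a}
  S via S→A S: +{b}
  S via S→a a: +{a}
  S via S→c: +{c}
  FIRST[S]={a,b,c}  FIRST[A]={b}  FIRST[B]={a}
[2] — fixpoint
  FIRST[S]={a,b,c}  FIRST[A]={b}  FIRST[B]={a}

FOLLOW sets:
seed FOLLOW(S) with $
round 1:
  A→A A: FOLLOW(A) ⊇ FIRST(A) = {b}; new: +{b}
  A→b S A: FOLLOW(S) ⊇ FIRST(A) = {b}; new: +{b}
  S→A S: FOLLOW(A) ⊇ FIRST(S) = {a,b,c}; new: +{a,c}
  S→b B: FOLLOW(B) ⊇ FOLLOW(S) ⊇ {$,b}; new: +{$,b}
  S: {$,b}  A: {a,b,c}  B: {$,b}
round 2: done
  S: {$,b}  A: {a,b,c}  B: {$,b}

FOLLOW(S) = ["$", "b"]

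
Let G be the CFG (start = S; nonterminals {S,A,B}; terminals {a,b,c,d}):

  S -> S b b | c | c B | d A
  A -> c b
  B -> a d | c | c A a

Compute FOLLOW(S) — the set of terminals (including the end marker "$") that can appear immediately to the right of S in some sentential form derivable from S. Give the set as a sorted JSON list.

FIRST iteration:
iter 1:
  A via A→c b: +{c}
  B via B→a d: +{a}
  B via B→c: +{c}
  S via S→c: +{c}
  S via S→d A: +{d}
  S: {c,d}  A: {c}  B: {a,c}
iter 2: done
  S: {c,d}  A: {c}  B: {a,c}

FOLLOW sets:
seed FOLLOW(S) with $
iter 1:
  B→c A a: FOLLOW(A) ⊇ FIRST(a) = {a}; new: +{a}
  S→S b b: FOLLOW(S) ⊇ FIRST(b) = {b}; new: +{b}
  S→c B: FOLLOW(B) ⊇ FOLLOW(S) ⊇ {$,b}; new: +{$,b}
  S→d A: FOLLOW(A) ⊇ FOLLOW(S) ⊇ {$,b}; new: +{$,b}
  FOLLOW[S]={$,b}  FOLLOW[A]={$,a,b}  FOLLOW[B]={$,b}
iter 2: — fixpoint
  FOLLOW[S]={$,b}  FOLLOW[A]={$,a,b}  FOLLOW[B]={$,b}

FOLLOW(S) = ["$", "b"]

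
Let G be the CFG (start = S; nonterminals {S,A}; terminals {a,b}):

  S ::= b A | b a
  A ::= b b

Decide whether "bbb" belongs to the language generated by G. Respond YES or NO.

CNF form of G:
  S -> T0 A | T0 T1
  A -> T0 T0
  T0 -> b
  T1 -> a

CYK table (by increasing span):
  cell(0,0) b: {T0}  orig:{}
  cell(1,1) b: {T0}  orig:{}
  cell(2,2) b: {T0}  orig:{}
  cell(0,1) bb: {A}
  cell(1,2) bb: {A}
  cell(0,2) bbb: {S}

S ∈ T[0,2] ⇒ YES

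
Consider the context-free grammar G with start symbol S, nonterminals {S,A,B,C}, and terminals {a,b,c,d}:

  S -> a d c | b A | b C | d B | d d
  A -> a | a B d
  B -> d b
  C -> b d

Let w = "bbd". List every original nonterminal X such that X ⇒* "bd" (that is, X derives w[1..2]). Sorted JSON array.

CNF form of G:
  S -> T0 X5 | T1 B | T1 T1 | T2 A | T2 C
  A -> T0 X4 | a
  B -> T1 T2
  C -> T2 T1
  T0 -> a
  T1 -> d
  T2 -> b
  T3 -> c
  X4 -> B T1
  X5 -> T1 T3

Fill CYK table bottom-up (cells [i..j] with 1 ≤ i ≤ j ≤ 2 only):
  T[1,1] 'b' = {T2}  orig:{}
  T[2,2] 'd' = {T1}  orig:{}
  T[1,2] 'bd' = {C}

Original NTs in T[1,2] deriving "bd": ["C"]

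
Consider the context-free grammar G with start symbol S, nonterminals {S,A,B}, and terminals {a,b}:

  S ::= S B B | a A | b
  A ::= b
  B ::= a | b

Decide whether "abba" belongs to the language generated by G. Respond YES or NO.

Convert to CNF:
  S -> S X1 | T0 A | b
  A -> b
  B -> a | b
  T0 -> a
  X1 -> B B

Fill CYK table bottom-up:
  cell(0,0) a: {B,T0}  orig:{B}
  cell(1,1) b: {A,B,S}
  cell(2,2) b: {A,B,S}
  cell(3,3) a: {B,T0}  orig:{B}
  cell(0,1) ab: {S,X1}  orig:{S}
  cell(1,2) bb: {X1}  orig:{}
  cell(2,3) ba: {X1}  orig:{}
  cell(0,2) abb: ∅
  cell(1,3) bba: {S}
  cell(0,3) abba: {S}

S ∈ T[0,3] ⇒ YES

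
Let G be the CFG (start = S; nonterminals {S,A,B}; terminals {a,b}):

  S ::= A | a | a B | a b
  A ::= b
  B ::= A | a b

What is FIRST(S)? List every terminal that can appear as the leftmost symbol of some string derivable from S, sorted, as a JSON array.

Compute FIRST by fixpoint:
[1]
  A via A→b: +{b}
  B via B→A: +{b}
  B via B→a b: +{a}
  S via S→A: +{b}
  S via S→a: +{a}
  FIRST(S)={a,b}  FIRST(A)={b}  FIRST(B)={a,b}
[2] (no change)
  FIRST(S)={a,b}  FIRST(A)={b}  FIRST(B)={a,b}

FIRST(S) = ["a", "b"]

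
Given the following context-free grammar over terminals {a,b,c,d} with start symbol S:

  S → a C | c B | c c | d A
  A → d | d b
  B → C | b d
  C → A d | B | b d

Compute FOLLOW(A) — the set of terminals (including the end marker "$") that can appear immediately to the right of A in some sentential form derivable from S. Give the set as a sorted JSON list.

FIRST iteration:
pass 1:
  A via A→d: +{d}
  B via B→b d: +{b}
  C via C→A d: +{d}
  C via C→B: +{b}
  S via S→a C: +{a}
  S via S→c B: +{c}
  S via S→d A: +{d}
  FIRST[S]={a,c,d}  FIRST[A]={d}  FIRST[B]={b}  FIRST[C]={b,d}
pass 2:
  B via B→C: +{d}
  FIRST[S]={a,c,d}  FIRST[A]={d}  FIRST[B]={b,d}  FIRST[C]={b,d}
pass 3: (stable)
  FIRST[S]={a,c,d}  FIRST[A]={d}  FIRST[B]={b,d}  FIRST[C]={b,d}

FOLLOW sets:
FOLLOW(S) := {$}
round 1:
  C→A d: FOLLOW(A) ⊇ FIRST(d) = {d}; new: +{d}
  S→a C: FOLLOW(C) ⊇ FOLLOW(S) ⊇ {$}; new: +{$}
  S→c B: FOLLOW(B) ⊇ FOLLOW(S) ⊇ {$}; new: +{$}
  S→d A: FOLLOW(A) ⊇ FOLLOW(S) ⊇ {$}; new: +{$}
  S: {$}  A: {$,d}  B: {$}  C: {$}
round 2: done
  S: {$}  A: {$,d}  B: {$}  C: {$}

FOLLOW(A) = ["$", "d"]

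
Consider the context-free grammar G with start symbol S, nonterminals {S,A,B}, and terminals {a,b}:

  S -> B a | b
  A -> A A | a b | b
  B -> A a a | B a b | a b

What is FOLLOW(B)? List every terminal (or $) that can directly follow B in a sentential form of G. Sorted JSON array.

Compute FIRST by fixpoint:
round 1:
  A via A→a b: +{a}
  A via A→b: +{b}
  B via B→A a a: +{a,b}
  S via S→B a: +{a,b}
  FIRST(S)={a,b}  FIRST(A)={a,b}  FIRST(B)={a,b}
round 2: done
  FIRST(S)={a,b}  FIRST(A)={a,b}  FIRST(B)={a,b}

FOLLOW sets:
seed FOLLOW(S) with $
[1]
  A→A A: FOLLOW(A) ⊇ FIRST(A) = {a,b}; new: +{a,b}
  B→B a b: FOLLOW(B) ⊇ FIRST(a) = {a}; new: +{a}
  S: {$}  A: {a,b}  B: {a}
[2] — fixpoint
  S: {$}  A: {a,b}  B: {a}

FOLLOW(B) = ["a"]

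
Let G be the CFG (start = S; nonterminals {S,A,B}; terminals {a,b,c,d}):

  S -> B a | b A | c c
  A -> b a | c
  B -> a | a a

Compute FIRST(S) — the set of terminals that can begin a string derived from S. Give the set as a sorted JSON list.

Compute FIRST by fixpoint:
[1]
  A via A→b a: +{b}
  A via A→c: +{c}
  B via B→a: +{a}
  S via S→B a: +{a}
  S via S→b A: +{b}
  S via S→c c: +{c}
  FIRST(S)={a,b,c}  FIRST(A)={b,c}  FIRST(B)={a}
[2] (stable)
  FIRST(S)={a,b,c}  FIRST(A)={b,c}  FIRST(B)={a}

FIRST(S) = ["a", "b", "c"]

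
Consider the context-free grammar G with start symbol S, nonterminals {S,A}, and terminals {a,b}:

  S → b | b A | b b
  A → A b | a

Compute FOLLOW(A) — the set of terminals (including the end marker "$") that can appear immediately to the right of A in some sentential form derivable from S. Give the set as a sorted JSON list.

FIRST sets, iterate to fixpoint:
round 1:
  A via A→a: +{a}
  S via S→b: +{b}
  S: {b}  A: {a}
round 2: — fixpoint
  S: {b}  A: {a}

FOLLOW sets:
seed FOLLOW(S) with $
iter 1:
  A→A b: FOLLOW(A) ⊇ FIRST(b) = {b}; new: +{b}
  S→b A: FOLLOW(A) ⊇ FOLLOW(S) ⊇ {$}; new: +{$}
  S: {$}  A: {$,b}
iter 2: done
  S: {$}  A: {$,b}

FOLLOW(A) = ["$", "b"]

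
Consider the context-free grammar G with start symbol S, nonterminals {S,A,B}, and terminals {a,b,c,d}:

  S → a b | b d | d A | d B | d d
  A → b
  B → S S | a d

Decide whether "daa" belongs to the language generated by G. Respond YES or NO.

Convert to CNF:
  S -> T0 T2 | T1 A | T1 B | T1 T1 | T2 T1
  A -> b
  B -> S S | T0 T1
  T0 -> a
  T1 -> d
  T2 -> b

CYK fill:
  cell(0,0) d: {T1}  orig:{}
  cell(1,1) a: {T0}  orig:{}
  cell(2,2) a: {T0}  orig:{}
  cell(0,1) da: ∅
  cell(1,2) aa: ∅
  cell(0,2) daa: ∅

S ∉ T[0,2] ⇒ NO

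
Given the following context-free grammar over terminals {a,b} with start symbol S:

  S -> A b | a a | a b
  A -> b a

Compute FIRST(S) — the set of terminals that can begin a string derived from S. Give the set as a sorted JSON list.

Compute FIRST by fixpoint:
pass 1:
  A via A→b a: +{b}
  S via S→A b: +{b}
  S via S→a a: +{a}
  FIRST[S]={a,b}  FIRST[A]={b}
pass 2: (no change)
  FIRST[S]={a,b}  FIRST[A]={b}

FIRST(S) = ["a", "b"]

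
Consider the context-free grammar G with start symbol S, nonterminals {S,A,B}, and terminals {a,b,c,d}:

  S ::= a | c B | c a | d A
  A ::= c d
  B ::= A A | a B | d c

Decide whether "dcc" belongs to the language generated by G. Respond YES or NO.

CNF form of G:
  S -> T0 B | T0 T2 | T1 A | a
  A -> T0 T1
  B -> A A | T1 T0 | T2 B
  T0 -> c
  T1 -> d
  T2 -> a

CYK table (by increasing span):
  [0..0]={T1}  "d"  orig:{}
  [1..1]={T0}  "c"  orig:{}
  [2..2]={T0}  "c"  orig:{}
  [0..1]={B}  "dc"
  [1..2]=∅  "cc"
  [0..2]=∅  "dcc"

S ∉ T[0,2] ⇒ NO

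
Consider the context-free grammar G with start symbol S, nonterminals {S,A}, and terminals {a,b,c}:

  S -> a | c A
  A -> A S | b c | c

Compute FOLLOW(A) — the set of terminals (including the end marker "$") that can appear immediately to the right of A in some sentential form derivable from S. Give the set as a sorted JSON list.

Compute FIRST by fixpoint:
[1]
  A via A→b c: +{b}
  A via A→c: +{c}
  S via S→a: +{a}
  S via S→c A: +{c}
  FIRST[S]={a,c}  FIRST[A]={b,c}
[2] (no change)
  FIRST[S]={a,c}  FIRST[A]={b,c}

Compute FOLLOW by fixpoint:
FOLLOW(S) := {$}
[1]
  A→A S: FOLLOW(A) ⊇ FIRST(S) = {a,c}; new: +{a,c}
  A→A S: FOLLOW(S) ⊇ FOLLOW(A) ⊇ {a,c}; new: +{a,c}
  S→c A: FOLLOW(A) ⊇ FOLLOW(S) ⊇ {$,a,c}; new: +{$}
  FOLLOW[S]={$,a,c}  FOLLOW[A]={$,a,c}
[2] (stable)
  FOLLOW[S]={$,a,c}  FOLLOW[A]={$,a,c}

FOLLOW(A) = ["$", "a", "c"]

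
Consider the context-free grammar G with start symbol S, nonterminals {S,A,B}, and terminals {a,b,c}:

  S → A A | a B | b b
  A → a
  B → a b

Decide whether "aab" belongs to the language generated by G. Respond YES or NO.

Convert to CNF:
  S -> A A | T0 B | T1 T1
  A -> a
  B -> T0 T1
  T0 -> a
  T1 -> b

CYK table (by increasing span):
  cell(0,0) a: {A,T0}  orig:{A}
  cell(1,1) a: {A,T0}  orig:{A}
  cell(2,2) b: {T1}  orig:{}
  cell(0,1) aa: {S}
  cell(1,2) ab: {B}
  cell(0,2) aab: {S}

S ∈ T[0,2] ⇒ YES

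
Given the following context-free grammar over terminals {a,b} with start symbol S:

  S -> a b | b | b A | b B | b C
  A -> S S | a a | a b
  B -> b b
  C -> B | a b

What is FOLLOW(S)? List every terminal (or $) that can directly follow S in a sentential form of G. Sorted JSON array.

FIRST sets, iterate to fixpoint:
pass 1:
  A via A→a a: +{a}
  B via B→b b: +{b}
  C via C→B: +{b}
  C via C→a b: +{a}
  S via S→a b: +{a}
  S via S→b: +{b}
  FIRST(S)={a,b}  FIRST(A)={a}  FIRST(B)={b}  FIRST(C)={a,b}
pass 2:
  A via A→S S: +{b}
  FIRST(S)={a,b}  FIRST(A)={a,b}  FIRST(B)={b}  FIRST(C)={a,b}
pass 3: — fixpoint
  FIRST(S)={a,b}  FIRST(A)={a,b}  FIRST(B)={b}  FIRST(C)={a,b}

FOLLOW sets:
seed FOLLOW(S) with $
pass 1:
  A→S S: FOLLOW(S) ⊇ FIRST(S) = {a,b}; new: +{a,b}
  S→b A: FOLLOW(A) ⊇ FOLLOW(S) ⊇ {$,a,b}; new: +{$,a,b}
  S→b B: FOLLOW(B) ⊇ FOLLOW(S) ⊇ {$,a,b}; new: +{$,a,b}
  S→b C: FOLLOW(C) ⊇ FOLLOW(S) ⊇ {$,a,b}; new: +{$,a,b}
  FOLLOW[S]={$,a,b}  FOLLOW[A]={$,a,b}  FOLLOW[B]={$,a,b}  FOLLOW[C]={$,a,b}
pass 2: (stable)
  FOLLOW[S]={$,a,b}  FOLLOW[A]={$,a,b}  FOLLOW[B]={$,a,b}  FOLLOW[C]={$,a,b}

FOLLOW(S) = ["$", "a", "b"]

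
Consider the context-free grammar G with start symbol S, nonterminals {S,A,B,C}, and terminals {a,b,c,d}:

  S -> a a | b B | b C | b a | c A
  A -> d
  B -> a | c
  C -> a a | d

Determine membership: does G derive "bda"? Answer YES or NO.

Convert to CNF:
  S -> T0 T0 | T1 B | T1 C | T1 T0 | T2 A
  A -> d
  B -> a | c
  C -> T0 T0 | d
  T0 -> a
  T1 -> b
  T2 -> c

CYK fill:
  cell(0,0) b: {T1}  orig:{}
  cell(1,1) d: {A,C}
  cell(2,2) a: {B,T0}  orig:{B}
  cell(0,1) bd: {S}
  cell(1,2) da: ∅
  cell(0,2) bda: ∅

S ∉ T[0,2] ⇒ NO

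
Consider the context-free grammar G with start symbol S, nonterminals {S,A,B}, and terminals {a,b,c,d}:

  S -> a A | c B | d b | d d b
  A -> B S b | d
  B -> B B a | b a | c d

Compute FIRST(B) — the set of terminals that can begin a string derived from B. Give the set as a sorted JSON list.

FIRST sets, iterate to fixpoint:
[1]
  A via A→d: +{d}
  B via B→b a: +{b}
  B via B→c d: +{c}
  S via S→a A: +{a}
  S via S→c B: +{c}
  S via S→d b: +{d}
  FIRST[S]={a,c,d}  FIRST[A]={d}  FIRST[B]={b,c}
[2]
  A via A→B S b: +{b,c}
  FIRST[S]={a,c,d}  FIRST[A]={b,c,d}  FIRST[B]={b,c}
[3] done
  FIRST[S]={a,c,d}  FIRST[A]={b,c,d}  FIRST[B]={b,c}

FIRST(B) = ["b", "c"]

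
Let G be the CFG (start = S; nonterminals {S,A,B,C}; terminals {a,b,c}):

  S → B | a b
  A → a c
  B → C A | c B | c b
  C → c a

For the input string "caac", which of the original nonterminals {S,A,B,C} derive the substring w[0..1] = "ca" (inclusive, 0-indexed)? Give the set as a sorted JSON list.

Convert to CNF:
  S -> C A | T0 T2 | T1 B | T1 T2
  A -> T0 T1
  B -> C A | T1 B | T1 T2
  C -> T1 T0
  T0 -> a
  T1 -> c
  T2 -> b

CYK fill (cells [i..j] with 0 ≤ i ≤ j ≤ 1 only):
  cell(0,0) c: {T1}  orig:{}
  cell(1,1) a: {T0}  orig:{}
  cell(0,1) ca: {C}

Original NTs in T[0,1] deriving "ca": ["C"]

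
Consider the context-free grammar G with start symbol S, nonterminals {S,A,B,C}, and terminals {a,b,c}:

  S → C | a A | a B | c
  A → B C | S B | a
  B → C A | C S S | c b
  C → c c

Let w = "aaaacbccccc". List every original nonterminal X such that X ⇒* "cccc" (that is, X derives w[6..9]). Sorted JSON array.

Convert to CNF:
  S -> T0 T0 | T2 A | T2 B | c
  A -> B C | S B | a
  B -> C A | C X3 | T0 T1
  C -> T0 T0
  T0 -> c
  T1 -> b
  T2 -> a
  X3 -> S S

CYK table (by increasing span) — only the sub-triangle for w[6..9]:
  [6..6]={S,T0}  "c"  orig:{S}
  [7..7]={S,T0}  "c"  orig:{S}
  [8..8]={S,T0}  "c"  orig:{S}
  [9..9]={S,T0}  "c"  orig:{S}
  [6..7]={C,S,X3}  "cc"  orig:{C,S}
  [7..8]={C,S,X3}  "cc"  orig:{C,S}
  [8..9]={C,S,X3}  "cc"  orig:{C,S}
  [6..8]={X3}  "ccc"  orig:{}
  [7..9]={X3}  "ccc"  orig:{}
  [6..9]={B,X3}  "cccc"  orig:{B}

Original NTs in T[6,9] deriving "cccc": ["B"]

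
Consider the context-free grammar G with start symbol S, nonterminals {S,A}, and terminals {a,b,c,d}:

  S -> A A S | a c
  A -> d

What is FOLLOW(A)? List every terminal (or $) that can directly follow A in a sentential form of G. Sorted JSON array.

FIRST sets, iterate to fixpoint:
iter 1:
  A via A→d: +{d}
  S via S→A A S: +{d}
  S via S→a c: +{a}
  FIRST[S]={a,d}  FIRST[A]={d}
iter 2: (no change)
  FIRST[S]={a,d}  FIRST[A]={d}

Compute FOLLOW by fixpoint:
initialize: $ ∈ FOLLOW(S)
iter 1:
  S→A A S: FOLLOW(A) ⊇ FIRST(A) = {d}; new: +{d}
  S→A A S: FOLLOW(A) ⊇ FIRST(S) = {a,d}; new: +{a}
  S: {$}  A: {a,d}
iter 2: done
  S: {$}  A: {a,d}

FOLLOW(A) = ["a", "d"]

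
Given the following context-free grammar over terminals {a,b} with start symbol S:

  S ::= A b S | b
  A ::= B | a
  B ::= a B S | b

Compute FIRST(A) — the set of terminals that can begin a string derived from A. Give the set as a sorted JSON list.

Compute FIRST by fixpoint:
round 1:
  A via A→a: +{a}
  B via B→a B S: +{a}
  B via B→b: +{b}
  S via S→A b S: +{a}
  S via S→b: +{b}
  S: {a,b}  A: {a}  B: {a,b}
round 2:
  A via A→B: +{b}
  S: {a,b}  A: {a,b}  B: {a,b}
round 3: (no change)
  S: {a,b}  A: {a,b}  B: {a,b}

FIRST(A) = ["a", "b"]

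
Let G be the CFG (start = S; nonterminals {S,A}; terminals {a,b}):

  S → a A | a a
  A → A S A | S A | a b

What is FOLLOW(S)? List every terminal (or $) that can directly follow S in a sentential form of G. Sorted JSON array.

FIRST sets, iterate to fixpoint:
round 1:
  A via A→a b: +{a}
  S via S→a A: +{a}
  FIRST[S]={a}  FIRST[A]={a}
round 2: — fixpoint
  FIRST[S]={a}  FIRST[A]={a}

Compute FOLLOW by fixpoint:
initialize: $ ∈ FOLLOW(S)
[1]
  A→A S A: FOLLOW(A) ⊇ FIRST(S) = {a}; new: +{a}
  A→A S A: FOLLOW(S) ⊇ FIRST(A) = {a}; new: +{a}
  S→a A: FOLLOW(A) ⊇ FOLLOW(S) ⊇ {$,a}; new: +{$}
  S: {$,a}  A: {$,a}
[2] done
  S: {$,a}  A: {$,a}

FOLLOW(S) = ["$", "a"]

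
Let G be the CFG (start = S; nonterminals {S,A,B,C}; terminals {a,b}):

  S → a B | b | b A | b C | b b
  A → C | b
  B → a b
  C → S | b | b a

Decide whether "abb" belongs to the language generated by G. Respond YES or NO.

Convert to CNF:
  S -> T0 B | T1 A | T1 C | T1 T1 | b
  A -> T0 B | T1 A | T1 C | T1 T0 | T1 T1 | b
  B -> T0 T1
  C -> T0 B | T1 A | T1 C | T1 T0 | T1 T1 | b
  T0 -> a
  T1 -> b

Fill CYK table bottom-up:
  cell(0,0) a: {T0}  orig:{}
  cell(1,1) b: {A,C,S,T1}  orig:{A,C,S}
  cell(2,2) b: {A,C,S,T1}  orig:{A,C,S}
  cell(0,1) ab: {B}
  cell(1,2) bb: {A,C,S}
  cell(0,2) abb: ∅

S ∉ T[0,2] ⇒ NO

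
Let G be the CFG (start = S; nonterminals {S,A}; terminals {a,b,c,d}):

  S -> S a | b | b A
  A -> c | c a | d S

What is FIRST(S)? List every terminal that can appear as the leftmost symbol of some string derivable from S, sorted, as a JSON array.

FIRST sets, iterate to fixpoint:
round 1:
  A via A→c: +{c}
  A via A→d S: +{d}
  S via S→b: +{b}
  FIRST[S]={b}  FIRST[A]={c,d}
round 2: (no change)
  FIRST[S]={b}  FIRST[A]={c,d}

FIRST(S) = ["b"]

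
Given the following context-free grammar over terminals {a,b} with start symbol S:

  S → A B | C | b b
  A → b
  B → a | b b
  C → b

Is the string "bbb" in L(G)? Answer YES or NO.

CNF form of G:
  S -> A B | T0 T0 | b
  A -> b
  B -> T0 T0 | a
  C -> b
  T0 -> b

Fill CYK table bottom-up:
  cell(0,0) b: {A,C,S,T0}  orig:{A,C,S}
  cell(1,1) b: {A,C,S,T0}  orig:{A,C,S}
  cell(2,2) b: {A,C,S,T0}  orig:{A,C,S}
  cell(0,1) bb: {B,S}
  cell(1,2) bb: {B,S}
  cell(0,2) bbb: {S}

S ∈ T[0,2] ⇒ YES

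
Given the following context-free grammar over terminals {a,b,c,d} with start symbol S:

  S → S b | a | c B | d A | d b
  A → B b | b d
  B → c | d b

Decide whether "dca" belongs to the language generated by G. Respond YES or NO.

Convert to CNF:
  S -> S T0 | T1 A | T1 T0 | T2 B | a
  A -> B T0 | T0 T1
  B -> T1 T0 | c
  T0 -> b
  T1 -> d
  T2 -> c

CYK table (by increasing span):
  T[0,0] 'd' = {T1}  orig:{}
  T[1,1] 'c' = {B,T2}  orig:{B}
  T[2,2] 'a' = {S}
  T[0,1] 'dc' = ∅
  T[1,2] 'ca' = ∅
  T[0,2] 'dca' = ∅

S ∉ T[0,2] ⇒ NO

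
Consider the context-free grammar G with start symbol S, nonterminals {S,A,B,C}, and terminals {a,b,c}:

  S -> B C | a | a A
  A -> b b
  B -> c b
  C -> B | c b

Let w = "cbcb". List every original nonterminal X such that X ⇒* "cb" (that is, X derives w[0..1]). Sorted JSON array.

CNF form of G:
  S -> B C | T2 A | a
  A -> T0 T0
  B -> T1 T0
  C -> T1 T0
  T0 -> b
  T1 -> c
  T2 -> a

Fill CYK table bottom-up — only the sub-triangle for w[0..1]:
  T[0,0] 'c' = {T1}  orig:{}
  T[1,1] 'b' = {T0}  orig:{}
  T[0,1] 'cb' = {B,C}

Original NTs in T[0,1] deriving "cb": ["B", "C"]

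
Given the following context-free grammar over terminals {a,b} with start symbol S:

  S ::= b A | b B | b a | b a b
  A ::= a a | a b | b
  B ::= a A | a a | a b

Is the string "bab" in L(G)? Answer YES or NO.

CNF form of G:
  S -> T1 A | T1 B | T1 T0 | T1 X2
  A -> T0 T0 | T0 T1 | b
  B -> T0 A | T0 T0 | T0 T1
  T0 -> a
  T1 -> b
  X2 -> T0 T1

CYK table (by increasing span):
  [0..0]={A,T1}  "b"  orig:{A}
  [1..1]={T0}  "a"  orig:{}
  [2..2]={A,T1}  "b"  orig:{A}
  [0..1]={S}  "ba"
  [1..2]={A,B,X2}  "ab"  orig:{A,B}
  [0..2]={S}  "bab"

S ∈ T[0,2] ⇒ YES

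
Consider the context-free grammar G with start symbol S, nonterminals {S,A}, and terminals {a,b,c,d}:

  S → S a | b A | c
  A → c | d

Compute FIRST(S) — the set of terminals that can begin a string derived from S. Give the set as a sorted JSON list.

Compute FIRST by fixpoint:
[1]
  A via A→c: +{c}
  A via A→d: +{d}
  S via S→b A: +{b}
  S via S→c: +{c}
  FIRST(S)={b,c}  FIRST(A)={c,d}
[2] — fixpoint
  FIRST(S)={b,c}  FIRST(A)={c,d}

FIRST(S) = ["b", "c"]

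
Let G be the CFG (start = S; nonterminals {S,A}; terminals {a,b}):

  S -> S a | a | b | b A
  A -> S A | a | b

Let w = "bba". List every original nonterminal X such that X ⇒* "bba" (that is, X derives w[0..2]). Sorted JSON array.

CNF form of G:
  S -> S T0 | T1 A | a | b
  A -> S A | a | b
  T0 -> a
  T1 -> b

CYK table (by increasing span) (cells [i..j] with 0 ≤ i ≤ j ≤ 2 only):
  T[0,0] 'b' = {A,S,T1}  orig:{A,S}
  T[1,1] 'b' = {A,S,T1}  orig:{A,S}
  T[2,2] 'a' = {A,S,T0}  orig:{A,S}
  T[0,1] 'bb' = {A,S}
  T[1,2] 'ba' = {A,S}
  T[0,2] 'bba' = {A,S}

Original NTs in T[0,2] deriving "bba": ["A", "S"]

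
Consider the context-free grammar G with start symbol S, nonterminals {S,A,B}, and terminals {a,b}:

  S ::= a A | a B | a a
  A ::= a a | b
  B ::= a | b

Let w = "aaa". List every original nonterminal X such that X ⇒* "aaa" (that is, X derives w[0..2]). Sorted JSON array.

CNF form of G:
  S -> T0 A | T0 B | T0 T0
  A -> T0 T0 | b
  B -> a | b
  T0 -> a

Fill CYK table bottom-up, restricted to cells inside w[0..2]:
  cell(0,0) a: {B,T0}  orig:{B}
  cell(1,1) a: {B,T0}  orig:{B}
  cell(2,2) a: {B,T0}  orig:{B}
  cell(0,1) aa: {A,S}
  cell(1,2) aa: {A,S}
  cell(0,2) aaa: {S}

Original NTs in T[0,2] deriving "aaa": ["S"]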